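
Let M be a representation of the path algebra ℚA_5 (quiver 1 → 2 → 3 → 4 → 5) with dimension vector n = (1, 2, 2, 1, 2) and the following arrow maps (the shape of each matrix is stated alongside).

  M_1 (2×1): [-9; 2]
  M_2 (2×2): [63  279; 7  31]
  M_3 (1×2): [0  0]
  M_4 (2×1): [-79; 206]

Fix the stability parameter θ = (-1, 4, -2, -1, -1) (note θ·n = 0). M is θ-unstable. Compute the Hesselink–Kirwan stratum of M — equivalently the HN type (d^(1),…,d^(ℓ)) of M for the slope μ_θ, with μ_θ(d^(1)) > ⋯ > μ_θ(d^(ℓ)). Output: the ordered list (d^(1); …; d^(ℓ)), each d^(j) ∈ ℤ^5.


Interval decomposition of M: I[1,3], I[2,2], I[3,3], I[4,5], I[5,5].
HN type (ℓ=4): μ^(1)=4; μ^(2)=1; μ^(3)=-1; μ^(4)=-2

((0, 1, 0, 0, 0); (0, 1, 1, 0, 0); (1, 0, 0, 1, 2); (0, 0, 1, 0, 0))


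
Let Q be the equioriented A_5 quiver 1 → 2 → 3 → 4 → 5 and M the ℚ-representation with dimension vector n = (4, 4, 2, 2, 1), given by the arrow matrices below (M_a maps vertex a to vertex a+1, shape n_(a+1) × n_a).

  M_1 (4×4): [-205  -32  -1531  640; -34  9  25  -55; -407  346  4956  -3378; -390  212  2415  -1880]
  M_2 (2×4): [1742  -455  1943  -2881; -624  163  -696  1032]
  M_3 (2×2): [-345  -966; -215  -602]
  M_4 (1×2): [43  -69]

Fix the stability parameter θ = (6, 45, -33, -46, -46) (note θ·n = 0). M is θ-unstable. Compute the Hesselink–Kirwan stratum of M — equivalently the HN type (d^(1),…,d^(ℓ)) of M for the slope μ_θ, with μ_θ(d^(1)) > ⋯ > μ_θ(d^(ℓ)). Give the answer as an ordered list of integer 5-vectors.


Barcode: M ≅ I[1,2]^2, I[1,3], I[1,4], I[4,5]. HN layers by μ_θ (4 steps, strictly decreasing):
  μ^(1)=45; μ^(2)=6; μ^(3)=-7; μ^(4)=-46

((0, 2, 0, 0, 0); (3, 1, 1, 0, 0); (1, 1, 1, 1, 0); (0, 0, 0, 1, 1))


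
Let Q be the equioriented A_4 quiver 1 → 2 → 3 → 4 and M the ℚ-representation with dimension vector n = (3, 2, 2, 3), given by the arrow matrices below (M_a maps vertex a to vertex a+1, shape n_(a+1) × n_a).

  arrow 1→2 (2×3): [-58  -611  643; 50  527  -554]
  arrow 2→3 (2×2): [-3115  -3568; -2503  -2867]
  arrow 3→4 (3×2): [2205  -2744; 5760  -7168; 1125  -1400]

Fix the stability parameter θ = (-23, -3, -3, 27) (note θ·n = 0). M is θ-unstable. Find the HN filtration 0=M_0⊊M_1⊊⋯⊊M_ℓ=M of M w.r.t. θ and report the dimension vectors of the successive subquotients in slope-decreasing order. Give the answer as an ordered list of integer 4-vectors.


Interval decomposition of M: I[1,1], I[1,3], I[1,4], I[4,4]^2.
HN type (ℓ=3): μ^(1)=27; μ^(2)=-3; μ^(3)=-23

((0, 0, 0, 3); (0, 2, 2, 0); (3, 0, 0, 0))


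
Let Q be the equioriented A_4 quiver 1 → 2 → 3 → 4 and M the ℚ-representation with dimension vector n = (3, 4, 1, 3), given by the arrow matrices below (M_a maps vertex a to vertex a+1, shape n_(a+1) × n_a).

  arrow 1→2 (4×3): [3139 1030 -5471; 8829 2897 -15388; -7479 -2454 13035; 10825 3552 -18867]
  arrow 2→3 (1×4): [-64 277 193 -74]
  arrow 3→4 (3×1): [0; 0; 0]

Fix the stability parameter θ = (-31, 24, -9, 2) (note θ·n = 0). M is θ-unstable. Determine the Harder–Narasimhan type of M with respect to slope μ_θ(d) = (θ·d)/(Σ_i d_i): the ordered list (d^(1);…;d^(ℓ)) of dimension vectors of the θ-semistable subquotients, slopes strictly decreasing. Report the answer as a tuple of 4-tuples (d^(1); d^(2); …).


Interval decomposition of M: I[1,1], I[1,2], I[1,3], I[2,2]^2, I[4,4]^3.
HN type (ℓ=4): μ^(1)=24; μ^(2)=15/2; μ^(3)=2; μ^(4)=-31

((0, 3, 0, 0); (0, 1, 1, 0); (0, 0, 0, 3); (3, 0, 0, 0))


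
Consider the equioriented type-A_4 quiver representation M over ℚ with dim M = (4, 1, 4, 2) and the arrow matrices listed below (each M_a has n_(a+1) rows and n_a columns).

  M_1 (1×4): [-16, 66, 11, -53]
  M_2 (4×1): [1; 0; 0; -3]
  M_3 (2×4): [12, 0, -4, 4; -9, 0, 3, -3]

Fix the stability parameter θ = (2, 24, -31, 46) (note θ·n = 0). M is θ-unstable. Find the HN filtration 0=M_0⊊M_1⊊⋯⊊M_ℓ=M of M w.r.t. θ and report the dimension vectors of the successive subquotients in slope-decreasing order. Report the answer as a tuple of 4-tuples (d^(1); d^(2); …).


Barcode: M ≅ I[1,1]^3, I[1,3], I[3,3]^2, I[3,4], I[4,4]. HN layers by μ_θ (4 steps, strictly decreasing):
  μ^(1)=46; μ^(2)=2; μ^(3)=-5/3; μ^(4)=-31

((0, 0, 0, 2); (3, 0, 0, 0); (1, 1, 1, 0); (0, 0, 3, 0))


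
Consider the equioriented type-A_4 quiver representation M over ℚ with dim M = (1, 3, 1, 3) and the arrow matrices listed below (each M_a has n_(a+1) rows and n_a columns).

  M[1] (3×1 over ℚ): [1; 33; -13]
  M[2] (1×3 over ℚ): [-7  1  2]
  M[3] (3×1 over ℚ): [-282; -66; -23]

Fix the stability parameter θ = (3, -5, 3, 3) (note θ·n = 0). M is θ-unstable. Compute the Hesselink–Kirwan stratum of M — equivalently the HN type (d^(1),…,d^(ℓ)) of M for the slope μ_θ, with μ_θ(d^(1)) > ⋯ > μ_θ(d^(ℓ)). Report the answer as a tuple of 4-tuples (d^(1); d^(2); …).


Interval decomposition of M: I[1,2], I[2,2], I[2,4], I[4,4]^2.
HN type (ℓ=3): μ^(1)=3; μ^(2)=-1; μ^(3)=-5

((0, 0, 1, 3); (1, 1, 0, 0); (0, 2, 0, 0))


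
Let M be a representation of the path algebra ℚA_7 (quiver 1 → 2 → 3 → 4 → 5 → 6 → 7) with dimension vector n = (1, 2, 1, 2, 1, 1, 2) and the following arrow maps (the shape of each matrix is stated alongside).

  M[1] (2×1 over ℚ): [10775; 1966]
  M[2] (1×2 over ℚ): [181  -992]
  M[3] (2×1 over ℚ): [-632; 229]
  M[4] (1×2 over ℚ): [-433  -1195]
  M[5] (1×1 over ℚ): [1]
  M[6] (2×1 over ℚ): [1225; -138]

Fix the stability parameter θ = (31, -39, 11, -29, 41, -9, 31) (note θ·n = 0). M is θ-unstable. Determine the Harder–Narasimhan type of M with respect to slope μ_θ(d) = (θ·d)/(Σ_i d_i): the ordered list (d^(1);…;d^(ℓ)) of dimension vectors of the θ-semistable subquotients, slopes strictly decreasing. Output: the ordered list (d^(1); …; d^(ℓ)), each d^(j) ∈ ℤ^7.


Interval decomposition of M: I[1,7], I[2,2], I[4,4], I[7,7].
HN type (ℓ=5): μ^(1)=31; μ^(2)=16; μ^(3)=-13/2; μ^(4)=-29; μ^(5)=-39

((0, 0, 0, 0, 0, 0, 2); (0, 0, 0, 0, 1, 1, 0); (1, 1, 1, 1, 0, 0, 0); (0, 0, 0, 1, 0, 0, 0); (0, 1, 0, 0, 0, 0, 0))


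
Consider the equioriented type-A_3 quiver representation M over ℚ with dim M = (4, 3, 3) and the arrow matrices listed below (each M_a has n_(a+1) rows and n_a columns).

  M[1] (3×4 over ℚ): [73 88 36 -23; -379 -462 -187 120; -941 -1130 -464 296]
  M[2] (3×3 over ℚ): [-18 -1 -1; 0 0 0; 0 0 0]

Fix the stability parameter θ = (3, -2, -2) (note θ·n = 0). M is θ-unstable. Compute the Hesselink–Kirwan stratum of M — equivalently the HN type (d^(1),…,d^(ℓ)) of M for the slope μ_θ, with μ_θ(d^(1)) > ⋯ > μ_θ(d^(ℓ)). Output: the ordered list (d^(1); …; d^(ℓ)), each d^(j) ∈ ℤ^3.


Via rank(M_{q-1}∘⋯∘M_p): M ≅ I[1,1], I[1,2]^2, I[1,3], I[3,3]^2.
μ_θ-semistable layers: μ^(1)=3; μ^(2)=1/2; μ^(3)=-1/3; μ^(4)=-2

((1, 0, 0); (2, 2, 0); (1, 1, 1); (0, 0, 2))


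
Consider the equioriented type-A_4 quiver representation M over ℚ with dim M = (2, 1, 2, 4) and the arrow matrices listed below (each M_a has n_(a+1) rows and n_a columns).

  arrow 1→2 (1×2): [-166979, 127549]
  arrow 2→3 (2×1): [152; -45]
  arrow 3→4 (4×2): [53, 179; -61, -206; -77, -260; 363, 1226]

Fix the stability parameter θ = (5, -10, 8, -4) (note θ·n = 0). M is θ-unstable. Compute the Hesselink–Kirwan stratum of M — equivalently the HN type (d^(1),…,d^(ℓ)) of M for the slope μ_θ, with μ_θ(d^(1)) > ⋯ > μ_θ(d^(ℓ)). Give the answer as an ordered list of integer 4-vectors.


Via rank(M_{q-1}∘⋯∘M_p): M ≅ I[1,1], I[1,4], I[3,4], I[4,4]^2.
μ_θ-semistable layers: μ^(1)=5; μ^(2)=2; μ^(3)=-5/2; μ^(4)=-4

((1, 0, 0, 0); (0, 0, 2, 2); (1, 1, 0, 0); (0, 0, 0, 2))


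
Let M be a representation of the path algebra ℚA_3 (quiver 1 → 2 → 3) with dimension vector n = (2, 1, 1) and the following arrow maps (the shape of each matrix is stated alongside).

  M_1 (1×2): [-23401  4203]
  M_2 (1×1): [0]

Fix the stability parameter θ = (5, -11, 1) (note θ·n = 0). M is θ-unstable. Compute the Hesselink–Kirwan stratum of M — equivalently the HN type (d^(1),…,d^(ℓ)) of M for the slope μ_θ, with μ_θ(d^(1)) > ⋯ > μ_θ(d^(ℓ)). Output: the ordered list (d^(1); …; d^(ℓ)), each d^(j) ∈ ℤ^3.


Via rank(M_{q-1}∘⋯∘M_p): M ≅ I[1,1], I[1,2], I[3,3].
μ_θ-semistable layers: μ^(1)=5; μ^(2)=1; μ^(3)=-3

((1, 0, 0); (0, 0, 1); (1, 1, 0))


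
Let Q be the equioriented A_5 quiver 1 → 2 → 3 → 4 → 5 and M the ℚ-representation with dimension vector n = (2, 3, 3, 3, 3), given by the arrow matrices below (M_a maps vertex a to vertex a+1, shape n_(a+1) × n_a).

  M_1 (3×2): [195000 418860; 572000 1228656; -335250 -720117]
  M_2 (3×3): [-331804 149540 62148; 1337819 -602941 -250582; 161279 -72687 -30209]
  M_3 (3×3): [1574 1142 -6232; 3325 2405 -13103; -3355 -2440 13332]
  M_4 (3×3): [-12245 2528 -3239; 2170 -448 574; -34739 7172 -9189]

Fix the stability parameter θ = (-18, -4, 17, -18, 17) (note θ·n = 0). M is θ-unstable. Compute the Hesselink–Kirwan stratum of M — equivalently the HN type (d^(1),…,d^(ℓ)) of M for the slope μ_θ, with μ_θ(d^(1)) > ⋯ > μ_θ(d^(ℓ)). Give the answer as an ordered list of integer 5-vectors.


Interval decomposition of M: I[1,1], I[1,5], I[2,4], I[2,5], I[5,5].
HN type (ℓ=4): μ^(1)=17; μ^(2)=-1/2; μ^(3)=-4; μ^(4)=-18

((0, 0, 0, 0, 3); (0, 0, 3, 3, 0); (0, 3, 0, 0, 0); (2, 0, 0, 0, 0))


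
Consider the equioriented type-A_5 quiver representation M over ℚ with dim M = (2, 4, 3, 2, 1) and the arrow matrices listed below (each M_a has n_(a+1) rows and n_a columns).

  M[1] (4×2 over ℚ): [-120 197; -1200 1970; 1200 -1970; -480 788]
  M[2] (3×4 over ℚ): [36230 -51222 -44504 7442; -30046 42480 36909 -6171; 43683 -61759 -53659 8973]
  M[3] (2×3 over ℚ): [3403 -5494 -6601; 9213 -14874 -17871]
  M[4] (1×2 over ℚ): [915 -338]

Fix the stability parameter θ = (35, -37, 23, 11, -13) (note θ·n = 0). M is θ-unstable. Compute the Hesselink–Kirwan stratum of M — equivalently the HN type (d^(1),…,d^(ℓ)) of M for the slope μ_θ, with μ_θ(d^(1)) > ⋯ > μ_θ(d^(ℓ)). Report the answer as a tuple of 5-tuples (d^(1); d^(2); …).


Barcode: M ≅ I[1,1], I[1,5], I[2,2], I[2,3]^2, I[4,4]. HN layers by μ_θ (6 steps, strictly decreasing):
  μ^(1)=35; μ^(2)=23; μ^(3)=11; μ^(4)=7; μ^(5)=-1; μ^(6)=-37

((1, 0, 0, 0, 0); (0, 0, 2, 0, 0); (0, 0, 0, 1, 0); (0, 0, 1, 1, 1); (1, 1, 0, 0, 0); (0, 3, 0, 0, 0))


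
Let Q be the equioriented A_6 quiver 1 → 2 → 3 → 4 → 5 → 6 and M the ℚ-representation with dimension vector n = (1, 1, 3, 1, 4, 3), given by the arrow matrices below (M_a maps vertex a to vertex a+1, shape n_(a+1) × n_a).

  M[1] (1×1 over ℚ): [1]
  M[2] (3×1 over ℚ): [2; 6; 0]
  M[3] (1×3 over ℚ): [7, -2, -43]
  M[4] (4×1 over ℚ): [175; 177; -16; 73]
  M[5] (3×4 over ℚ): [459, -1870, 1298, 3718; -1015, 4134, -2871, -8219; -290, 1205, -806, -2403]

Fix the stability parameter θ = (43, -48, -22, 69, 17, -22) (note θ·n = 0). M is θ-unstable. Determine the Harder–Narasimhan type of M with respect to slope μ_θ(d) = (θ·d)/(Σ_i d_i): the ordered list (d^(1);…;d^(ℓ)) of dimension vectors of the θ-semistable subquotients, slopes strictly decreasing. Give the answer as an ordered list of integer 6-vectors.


Interval decomposition of M: I[1,6], I[3,3]^2, I[5,5], I[5,6]^2.
HN type (ℓ=5): μ^(1)=64/3; μ^(2)=17; μ^(3)=-5/2; μ^(4)=-9; μ^(5)=-22

((0, 0, 0, 1, 1, 1); (0, 0, 0, 0, 1, 0); (0, 0, 0, 0, 2, 2); (1, 1, 1, 0, 0, 0); (0, 0, 2, 0, 0, 0))


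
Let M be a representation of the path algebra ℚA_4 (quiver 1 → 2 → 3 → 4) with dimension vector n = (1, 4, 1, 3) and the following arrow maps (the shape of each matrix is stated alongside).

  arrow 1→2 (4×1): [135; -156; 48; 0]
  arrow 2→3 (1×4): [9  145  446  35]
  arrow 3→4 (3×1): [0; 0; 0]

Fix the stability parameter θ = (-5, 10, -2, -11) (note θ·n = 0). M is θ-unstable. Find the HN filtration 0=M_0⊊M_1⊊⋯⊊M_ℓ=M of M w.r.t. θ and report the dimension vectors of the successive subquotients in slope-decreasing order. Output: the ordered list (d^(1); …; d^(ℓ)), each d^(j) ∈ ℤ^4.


Via rank(M_{q-1}∘⋯∘M_p): M ≅ I[1,3], I[2,2]^3, I[4,4]^3.
μ_θ-semistable layers: μ^(1)=10; μ^(2)=4; μ^(3)=-5; μ^(4)=-11

((0, 3, 0, 0); (0, 1, 1, 0); (1, 0, 0, 0); (0, 0, 0, 3))


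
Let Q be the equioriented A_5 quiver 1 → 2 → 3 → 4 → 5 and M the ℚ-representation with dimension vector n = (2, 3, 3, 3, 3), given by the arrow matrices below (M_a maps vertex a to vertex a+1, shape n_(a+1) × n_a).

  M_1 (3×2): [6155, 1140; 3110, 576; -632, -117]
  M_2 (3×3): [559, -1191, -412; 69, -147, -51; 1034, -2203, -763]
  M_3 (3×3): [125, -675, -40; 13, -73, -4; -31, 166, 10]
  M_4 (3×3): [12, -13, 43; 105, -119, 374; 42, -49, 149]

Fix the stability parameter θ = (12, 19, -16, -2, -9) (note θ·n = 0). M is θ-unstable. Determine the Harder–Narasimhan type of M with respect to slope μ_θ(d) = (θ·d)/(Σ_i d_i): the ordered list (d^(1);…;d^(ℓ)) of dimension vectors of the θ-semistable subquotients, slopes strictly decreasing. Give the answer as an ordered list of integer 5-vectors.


Interval decomposition of M: I[1,4], I[1,5], I[2,3], I[4,5], I[5,5].
HN type (ℓ=5): μ^(1)=13/4; μ^(2)=3/2; μ^(3)=4/5; μ^(4)=-11/2; μ^(5)=-9

((1, 1, 1, 1, 0); (0, 1, 1, 0, 0); (1, 1, 1, 1, 1); (0, 0, 0, 1, 1); (0, 0, 0, 0, 1))


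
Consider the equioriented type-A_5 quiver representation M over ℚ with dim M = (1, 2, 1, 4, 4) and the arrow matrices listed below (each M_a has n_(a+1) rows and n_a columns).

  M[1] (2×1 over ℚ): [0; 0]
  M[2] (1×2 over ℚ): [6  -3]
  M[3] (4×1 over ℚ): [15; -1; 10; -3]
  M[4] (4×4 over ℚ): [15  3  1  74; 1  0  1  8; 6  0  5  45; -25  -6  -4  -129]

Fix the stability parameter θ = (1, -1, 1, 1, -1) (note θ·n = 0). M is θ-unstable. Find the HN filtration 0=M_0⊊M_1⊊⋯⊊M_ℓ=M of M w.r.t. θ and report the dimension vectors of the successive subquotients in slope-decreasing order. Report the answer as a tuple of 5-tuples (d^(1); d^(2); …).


Interval decomposition of M: I[1,1], I[2,2], I[2,5], I[4,4], I[4,5]^2, I[5,5].
HN type (ℓ=4): μ^(1)=1; μ^(2)=1/3; μ^(3)=0; μ^(4)=-1

((1, 0, 0, 1, 0); (0, 0, 1, 1, 1); (0, 0, 0, 2, 2); (0, 2, 0, 0, 1))


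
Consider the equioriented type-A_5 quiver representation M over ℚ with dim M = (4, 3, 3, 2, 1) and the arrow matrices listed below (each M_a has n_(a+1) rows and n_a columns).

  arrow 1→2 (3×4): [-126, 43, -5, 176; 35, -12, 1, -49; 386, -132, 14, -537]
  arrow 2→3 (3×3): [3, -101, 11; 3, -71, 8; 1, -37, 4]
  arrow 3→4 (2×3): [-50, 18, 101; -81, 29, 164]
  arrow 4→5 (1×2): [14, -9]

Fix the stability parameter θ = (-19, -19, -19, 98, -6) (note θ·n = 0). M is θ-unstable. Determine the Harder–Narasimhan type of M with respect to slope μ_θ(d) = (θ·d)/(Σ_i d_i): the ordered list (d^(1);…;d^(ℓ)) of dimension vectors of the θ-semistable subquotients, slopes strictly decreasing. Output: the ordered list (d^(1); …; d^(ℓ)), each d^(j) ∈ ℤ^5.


Via rank(M_{q-1}∘⋯∘M_p): M ≅ I[1,1], I[1,2], I[1,4], I[1,5], I[3,3].
μ_θ-semistable layers: μ^(1)=98; μ^(2)=46; μ^(3)=-19

((0, 0, 0, 1, 0); (0, 0, 0, 1, 1); (4, 3, 3, 0, 0))


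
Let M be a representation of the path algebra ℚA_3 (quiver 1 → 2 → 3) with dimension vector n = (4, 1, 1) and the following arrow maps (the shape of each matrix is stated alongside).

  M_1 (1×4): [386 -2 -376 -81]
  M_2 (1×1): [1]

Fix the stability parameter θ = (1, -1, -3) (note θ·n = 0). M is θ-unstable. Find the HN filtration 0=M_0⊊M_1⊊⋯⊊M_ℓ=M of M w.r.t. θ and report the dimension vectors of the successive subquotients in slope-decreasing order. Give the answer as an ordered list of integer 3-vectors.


Via rank(M_{q-1}∘⋯∘M_p): M ≅ I[1,1]^3, I[1,3].
μ_θ-semistable layers: μ^(1)=1; μ^(2)=-1

((3, 0, 0); (1, 1, 1))


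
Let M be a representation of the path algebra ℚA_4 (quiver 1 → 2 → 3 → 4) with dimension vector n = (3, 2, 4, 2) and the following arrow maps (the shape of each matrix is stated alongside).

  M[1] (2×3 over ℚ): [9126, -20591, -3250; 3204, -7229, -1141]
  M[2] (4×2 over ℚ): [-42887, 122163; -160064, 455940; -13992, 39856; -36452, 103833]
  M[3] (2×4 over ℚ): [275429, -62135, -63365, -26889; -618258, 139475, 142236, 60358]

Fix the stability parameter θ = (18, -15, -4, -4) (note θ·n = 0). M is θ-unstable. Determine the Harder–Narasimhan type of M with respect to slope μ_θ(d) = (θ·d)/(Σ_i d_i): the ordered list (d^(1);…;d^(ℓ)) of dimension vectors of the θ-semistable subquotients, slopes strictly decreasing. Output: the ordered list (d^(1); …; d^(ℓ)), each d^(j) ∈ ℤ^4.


Interval decomposition of M: I[1,1], I[1,3], I[1,4], I[3,3], I[3,4].
HN type (ℓ=4): μ^(1)=18; μ^(2)=-1/3; μ^(3)=-5/4; μ^(4)=-4

((1, 0, 0, 0); (1, 1, 1, 0); (1, 1, 1, 1); (0, 0, 2, 1))


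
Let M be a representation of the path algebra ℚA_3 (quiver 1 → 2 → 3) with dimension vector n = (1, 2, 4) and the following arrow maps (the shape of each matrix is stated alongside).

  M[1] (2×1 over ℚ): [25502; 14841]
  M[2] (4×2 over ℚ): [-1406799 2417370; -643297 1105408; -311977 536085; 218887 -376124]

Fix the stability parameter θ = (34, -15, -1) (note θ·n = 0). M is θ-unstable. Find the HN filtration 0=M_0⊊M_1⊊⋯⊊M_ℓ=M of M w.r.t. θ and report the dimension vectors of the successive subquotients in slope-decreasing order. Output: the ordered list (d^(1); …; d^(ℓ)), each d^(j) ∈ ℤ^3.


Via rank(M_{q-1}∘⋯∘M_p): M ≅ I[1,3], I[2,3], I[3,3]^2.
μ_θ-semistable layers: μ^(1)=6; μ^(2)=-1; μ^(3)=-15

((1, 1, 1); (0, 0, 3); (0, 1, 0))


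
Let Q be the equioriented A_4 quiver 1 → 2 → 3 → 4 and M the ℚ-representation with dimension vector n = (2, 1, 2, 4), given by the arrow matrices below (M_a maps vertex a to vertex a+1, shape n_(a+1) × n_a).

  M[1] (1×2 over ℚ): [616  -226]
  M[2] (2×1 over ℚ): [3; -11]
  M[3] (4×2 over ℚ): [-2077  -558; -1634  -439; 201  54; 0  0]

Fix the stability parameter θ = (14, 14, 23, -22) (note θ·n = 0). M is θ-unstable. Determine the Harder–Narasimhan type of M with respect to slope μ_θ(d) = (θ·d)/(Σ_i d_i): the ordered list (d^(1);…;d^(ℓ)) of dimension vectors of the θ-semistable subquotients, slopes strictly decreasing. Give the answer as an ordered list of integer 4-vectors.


Barcode: M ≅ I[1,1], I[1,4], I[3,4], I[4,4]^2. HN layers by μ_θ (4 steps, strictly decreasing):
  μ^(1)=14; μ^(2)=29/4; μ^(3)=1/2; μ^(4)=-22

((1, 0, 0, 0); (1, 1, 1, 1); (0, 0, 1, 1); (0, 0, 0, 2))


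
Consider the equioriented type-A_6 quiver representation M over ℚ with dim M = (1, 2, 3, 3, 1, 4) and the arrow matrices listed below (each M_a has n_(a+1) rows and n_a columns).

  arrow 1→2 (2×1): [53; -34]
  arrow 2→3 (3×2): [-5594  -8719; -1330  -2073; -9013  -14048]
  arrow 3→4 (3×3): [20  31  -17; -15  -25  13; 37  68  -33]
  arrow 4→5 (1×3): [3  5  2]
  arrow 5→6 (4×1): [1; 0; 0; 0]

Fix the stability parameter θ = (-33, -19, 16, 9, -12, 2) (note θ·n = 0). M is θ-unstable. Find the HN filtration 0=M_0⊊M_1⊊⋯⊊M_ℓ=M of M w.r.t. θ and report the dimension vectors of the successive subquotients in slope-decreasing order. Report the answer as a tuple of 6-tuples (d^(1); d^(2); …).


Via rank(M_{q-1}∘⋯∘M_p): M ≅ I[1,6], I[2,4], I[3,4], I[6,6]^3.
μ_θ-semistable layers: μ^(1)=25/2; μ^(2)=15/4; μ^(3)=2; μ^(4)=-19; μ^(5)=-33

((0, 0, 2, 2, 0, 0); (0, 0, 1, 1, 1, 1); (0, 0, 0, 0, 0, 3); (0, 2, 0, 0, 0, 0); (1, 0, 0, 0, 0, 0))


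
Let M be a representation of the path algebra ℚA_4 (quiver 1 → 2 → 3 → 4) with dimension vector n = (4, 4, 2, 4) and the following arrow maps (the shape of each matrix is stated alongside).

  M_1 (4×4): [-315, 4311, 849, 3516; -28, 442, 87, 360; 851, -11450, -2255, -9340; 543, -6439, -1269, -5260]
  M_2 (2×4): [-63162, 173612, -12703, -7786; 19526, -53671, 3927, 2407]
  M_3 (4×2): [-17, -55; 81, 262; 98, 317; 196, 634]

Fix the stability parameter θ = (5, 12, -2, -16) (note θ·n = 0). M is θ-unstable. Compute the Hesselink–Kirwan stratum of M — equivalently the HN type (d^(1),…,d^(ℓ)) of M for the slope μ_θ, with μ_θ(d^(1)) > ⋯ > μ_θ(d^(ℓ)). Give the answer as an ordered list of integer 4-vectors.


Interval decomposition of M: I[1,1], I[1,2], I[1,4]^2, I[2,2], I[4,4]^2.
HN type (ℓ=4): μ^(1)=12; μ^(2)=5; μ^(3)=-1/4; μ^(4)=-16

((0, 2, 0, 0); (2, 0, 0, 0); (2, 2, 2, 2); (0, 0, 0, 2))


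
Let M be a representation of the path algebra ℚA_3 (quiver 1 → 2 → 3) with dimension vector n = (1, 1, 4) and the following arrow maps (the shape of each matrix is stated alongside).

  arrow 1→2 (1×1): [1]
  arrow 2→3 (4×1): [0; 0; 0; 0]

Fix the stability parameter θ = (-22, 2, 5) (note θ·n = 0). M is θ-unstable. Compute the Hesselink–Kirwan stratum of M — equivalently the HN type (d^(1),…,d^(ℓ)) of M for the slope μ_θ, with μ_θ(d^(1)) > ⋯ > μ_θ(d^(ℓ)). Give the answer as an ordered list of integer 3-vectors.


Interval decomposition of M: I[1,2], I[3,3]^4.
HN type (ℓ=3): μ^(1)=5; μ^(2)=2; μ^(3)=-22

((0, 0, 4); (0, 1, 0); (1, 0, 0))


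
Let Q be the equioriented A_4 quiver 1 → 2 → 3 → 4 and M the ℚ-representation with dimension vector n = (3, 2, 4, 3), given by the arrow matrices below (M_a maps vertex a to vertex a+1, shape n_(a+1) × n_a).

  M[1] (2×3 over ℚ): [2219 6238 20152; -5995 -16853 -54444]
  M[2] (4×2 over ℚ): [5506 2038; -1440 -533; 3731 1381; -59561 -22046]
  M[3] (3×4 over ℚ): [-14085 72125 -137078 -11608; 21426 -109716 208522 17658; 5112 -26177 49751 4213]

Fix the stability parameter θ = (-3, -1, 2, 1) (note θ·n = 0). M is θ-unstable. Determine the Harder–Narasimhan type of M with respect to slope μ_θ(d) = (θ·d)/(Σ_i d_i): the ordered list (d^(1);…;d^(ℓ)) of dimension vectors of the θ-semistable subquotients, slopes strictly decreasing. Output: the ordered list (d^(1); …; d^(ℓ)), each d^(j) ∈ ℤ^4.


Barcode: M ≅ I[1,1], I[1,3], I[1,4], I[3,3], I[3,4], I[4,4]. HN layers by μ_θ (5 steps, strictly decreasing):
  μ^(1)=2; μ^(2)=3/2; μ^(3)=1; μ^(4)=-1; μ^(5)=-3

((0, 0, 2, 0); (0, 0, 2, 2); (0, 0, 0, 1); (0, 2, 0, 0); (3, 0, 0, 0))


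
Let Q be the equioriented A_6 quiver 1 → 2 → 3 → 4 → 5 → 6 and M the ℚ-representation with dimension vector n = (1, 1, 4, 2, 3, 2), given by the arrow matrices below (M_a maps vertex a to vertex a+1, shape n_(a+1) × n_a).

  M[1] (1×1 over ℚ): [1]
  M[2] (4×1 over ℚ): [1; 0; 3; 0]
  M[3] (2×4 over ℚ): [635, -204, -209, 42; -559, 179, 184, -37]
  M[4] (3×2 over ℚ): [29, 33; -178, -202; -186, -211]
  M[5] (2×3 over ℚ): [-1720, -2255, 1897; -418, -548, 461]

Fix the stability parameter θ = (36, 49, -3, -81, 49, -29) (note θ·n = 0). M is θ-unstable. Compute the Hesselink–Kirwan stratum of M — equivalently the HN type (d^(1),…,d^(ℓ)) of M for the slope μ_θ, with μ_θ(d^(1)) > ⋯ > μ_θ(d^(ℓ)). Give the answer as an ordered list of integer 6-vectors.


Barcode: M ≅ I[1,6], I[3,3]^2, I[3,5], I[5,6]. HN layers by μ_θ (5 steps, strictly decreasing):
  μ^(1)=49; μ^(2)=10; μ^(3)=1/4; μ^(4)=-3; μ^(5)=-42

((0, 0, 0, 0, 1, 0); (0, 0, 0, 0, 2, 2); (1, 1, 1, 1, 0, 0); (0, 0, 2, 0, 0, 0); (0, 0, 1, 1, 0, 0))


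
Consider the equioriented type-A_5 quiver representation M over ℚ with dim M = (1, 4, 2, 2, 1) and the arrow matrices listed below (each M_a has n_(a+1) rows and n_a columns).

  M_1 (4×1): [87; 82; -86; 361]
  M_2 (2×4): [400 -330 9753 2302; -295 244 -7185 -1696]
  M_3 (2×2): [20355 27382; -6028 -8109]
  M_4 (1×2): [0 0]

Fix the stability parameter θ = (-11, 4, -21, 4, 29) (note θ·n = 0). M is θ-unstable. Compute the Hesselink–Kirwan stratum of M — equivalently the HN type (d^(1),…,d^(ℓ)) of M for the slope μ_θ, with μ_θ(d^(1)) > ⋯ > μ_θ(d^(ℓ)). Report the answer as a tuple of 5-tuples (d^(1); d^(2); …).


Interval decomposition of M: I[1,4], I[2,2]^2, I[2,4], I[5,5].
HN type (ℓ=4): μ^(1)=29; μ^(2)=4; μ^(3)=-17/2; μ^(4)=-11

((0, 0, 0, 0, 1); (0, 2, 0, 2, 0); (0, 2, 2, 0, 0); (1, 0, 0, 0, 0))


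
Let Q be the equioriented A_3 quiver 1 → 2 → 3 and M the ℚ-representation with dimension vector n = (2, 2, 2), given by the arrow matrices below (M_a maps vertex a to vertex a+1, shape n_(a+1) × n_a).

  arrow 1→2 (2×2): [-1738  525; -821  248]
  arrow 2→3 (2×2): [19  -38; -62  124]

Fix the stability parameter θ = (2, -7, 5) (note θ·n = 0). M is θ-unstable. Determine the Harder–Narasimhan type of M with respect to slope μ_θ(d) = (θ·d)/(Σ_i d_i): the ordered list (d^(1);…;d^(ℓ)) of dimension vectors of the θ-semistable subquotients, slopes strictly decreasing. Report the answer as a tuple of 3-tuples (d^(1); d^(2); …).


Via rank(M_{q-1}∘⋯∘M_p): M ≅ I[1,2], I[1,3], I[3,3].
μ_θ-semistable layers: μ^(1)=5; μ^(2)=-5/2

((0, 0, 2); (2, 2, 0))


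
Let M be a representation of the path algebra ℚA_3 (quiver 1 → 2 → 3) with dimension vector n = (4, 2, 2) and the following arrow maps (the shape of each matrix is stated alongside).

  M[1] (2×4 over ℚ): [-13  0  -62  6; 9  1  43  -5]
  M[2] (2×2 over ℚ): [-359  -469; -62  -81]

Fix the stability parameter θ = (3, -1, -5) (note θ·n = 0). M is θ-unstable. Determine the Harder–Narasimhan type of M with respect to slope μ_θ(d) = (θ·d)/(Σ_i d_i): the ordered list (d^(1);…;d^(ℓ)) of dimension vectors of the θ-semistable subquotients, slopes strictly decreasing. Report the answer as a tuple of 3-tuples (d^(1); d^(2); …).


Barcode: M ≅ I[1,1]^2, I[1,3]^2. HN layers by μ_θ (2 steps, strictly decreasing):
  μ^(1)=3; μ^(2)=-1

((2, 0, 0); (2, 2, 2))


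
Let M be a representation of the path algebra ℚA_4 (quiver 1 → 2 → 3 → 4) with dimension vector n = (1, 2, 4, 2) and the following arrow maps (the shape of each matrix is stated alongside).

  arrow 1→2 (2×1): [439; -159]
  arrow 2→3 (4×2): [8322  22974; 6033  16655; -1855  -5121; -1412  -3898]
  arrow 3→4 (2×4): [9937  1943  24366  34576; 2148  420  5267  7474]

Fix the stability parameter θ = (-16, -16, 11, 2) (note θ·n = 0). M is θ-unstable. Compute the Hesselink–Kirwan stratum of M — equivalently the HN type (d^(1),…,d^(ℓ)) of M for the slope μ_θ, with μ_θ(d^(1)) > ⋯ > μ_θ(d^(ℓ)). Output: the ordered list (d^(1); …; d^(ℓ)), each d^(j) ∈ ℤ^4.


Barcode: M ≅ I[1,4], I[2,4], I[3,3]^2. HN layers by μ_θ (3 steps, strictly decreasing):
  μ^(1)=11; μ^(2)=13/2; μ^(3)=-16

((0, 0, 2, 0); (0, 0, 2, 2); (1, 2, 0, 0))


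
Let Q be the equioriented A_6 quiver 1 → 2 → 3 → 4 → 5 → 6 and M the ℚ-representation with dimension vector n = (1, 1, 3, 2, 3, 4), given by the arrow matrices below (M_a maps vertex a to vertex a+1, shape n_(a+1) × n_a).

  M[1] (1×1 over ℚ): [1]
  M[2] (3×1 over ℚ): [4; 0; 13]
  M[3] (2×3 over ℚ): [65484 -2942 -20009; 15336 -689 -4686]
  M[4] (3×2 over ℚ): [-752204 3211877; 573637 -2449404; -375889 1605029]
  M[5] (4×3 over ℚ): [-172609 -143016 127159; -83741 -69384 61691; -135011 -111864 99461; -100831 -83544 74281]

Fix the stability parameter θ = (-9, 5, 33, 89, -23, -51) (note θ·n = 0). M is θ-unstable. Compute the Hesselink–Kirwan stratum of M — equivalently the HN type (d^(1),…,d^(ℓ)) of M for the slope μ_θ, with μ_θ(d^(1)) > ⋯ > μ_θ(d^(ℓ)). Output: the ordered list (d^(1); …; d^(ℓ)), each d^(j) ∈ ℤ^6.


Via rank(M_{q-1}∘⋯∘M_p): M ≅ I[1,6], I[3,3], I[3,5], I[5,5], I[6,6]^3.
μ_θ-semistable layers: μ^(1)=33; μ^(2)=12; μ^(3)=5; μ^(4)=-9; μ^(5)=-23; μ^(6)=-51

((0, 0, 2, 1, 1, 0); (0, 0, 1, 1, 1, 1); (0, 1, 0, 0, 0, 0); (1, 0, 0, 0, 0, 0); (0, 0, 0, 0, 1, 0); (0, 0, 0, 0, 0, 3))


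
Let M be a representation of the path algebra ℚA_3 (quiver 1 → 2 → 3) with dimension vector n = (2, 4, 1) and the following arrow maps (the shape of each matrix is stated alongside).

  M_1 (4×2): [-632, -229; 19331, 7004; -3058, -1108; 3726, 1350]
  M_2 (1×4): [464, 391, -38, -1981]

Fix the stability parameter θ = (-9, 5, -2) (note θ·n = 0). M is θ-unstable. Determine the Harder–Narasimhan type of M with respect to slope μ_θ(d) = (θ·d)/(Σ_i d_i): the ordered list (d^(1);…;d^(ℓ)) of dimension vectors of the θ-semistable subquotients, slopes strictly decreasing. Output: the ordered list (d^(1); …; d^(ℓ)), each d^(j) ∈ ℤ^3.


Barcode: M ≅ I[1,2], I[1,3], I[2,2]^2. HN layers by μ_θ (3 steps, strictly decreasing):
  μ^(1)=5; μ^(2)=3/2; μ^(3)=-9

((0, 3, 0); (0, 1, 1); (2, 0, 0))


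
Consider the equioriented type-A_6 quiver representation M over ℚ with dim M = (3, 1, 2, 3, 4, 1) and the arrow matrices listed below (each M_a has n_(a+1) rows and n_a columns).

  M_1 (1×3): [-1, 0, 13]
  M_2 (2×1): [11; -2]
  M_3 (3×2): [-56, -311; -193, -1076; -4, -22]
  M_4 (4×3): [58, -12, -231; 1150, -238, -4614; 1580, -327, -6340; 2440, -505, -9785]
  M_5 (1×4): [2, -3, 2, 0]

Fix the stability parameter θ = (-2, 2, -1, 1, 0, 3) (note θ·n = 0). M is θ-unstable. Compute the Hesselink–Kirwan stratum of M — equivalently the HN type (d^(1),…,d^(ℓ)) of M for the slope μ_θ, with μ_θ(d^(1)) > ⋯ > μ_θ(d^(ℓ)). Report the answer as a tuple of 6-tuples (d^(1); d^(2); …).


Barcode: M ≅ I[1,1]^2, I[1,5], I[3,6], I[4,5], I[5,5]. HN layers by μ_θ (5 steps, strictly decreasing):
  μ^(1)=3; μ^(2)=1/2; μ^(3)=0; μ^(4)=-1; μ^(5)=-2

((0, 0, 0, 0, 0, 1); (0, 1, 1, 3, 3, 0); (0, 0, 0, 0, 1, 0); (0, 0, 1, 0, 0, 0); (3, 0, 0, 0, 0, 0))


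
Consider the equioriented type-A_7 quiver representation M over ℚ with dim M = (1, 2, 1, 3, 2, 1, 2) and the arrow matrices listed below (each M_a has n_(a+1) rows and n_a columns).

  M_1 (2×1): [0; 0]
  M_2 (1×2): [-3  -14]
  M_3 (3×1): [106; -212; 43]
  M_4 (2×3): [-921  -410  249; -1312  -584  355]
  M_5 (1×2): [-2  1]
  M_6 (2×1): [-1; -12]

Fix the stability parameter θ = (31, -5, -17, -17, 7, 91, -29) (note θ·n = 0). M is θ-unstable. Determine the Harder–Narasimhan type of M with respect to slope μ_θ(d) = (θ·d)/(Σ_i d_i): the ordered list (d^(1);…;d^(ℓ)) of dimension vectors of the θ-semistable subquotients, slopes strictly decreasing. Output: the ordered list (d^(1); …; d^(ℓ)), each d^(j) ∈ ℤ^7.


Barcode: M ≅ I[1,1], I[2,2], I[2,7], I[4,4], I[4,5], I[7,7]. HN layers by μ_θ (6 steps, strictly decreasing):
  μ^(1)=31; μ^(2)=7; μ^(3)=-5; μ^(4)=-13; μ^(5)=-17; μ^(6)=-29

((1, 0, 0, 0, 0, 1, 1); (0, 0, 0, 0, 2, 0, 0); (0, 1, 0, 0, 0, 0, 0); (0, 1, 1, 1, 0, 0, 0); (0, 0, 0, 2, 0, 0, 0); (0, 0, 0, 0, 0, 0, 1))


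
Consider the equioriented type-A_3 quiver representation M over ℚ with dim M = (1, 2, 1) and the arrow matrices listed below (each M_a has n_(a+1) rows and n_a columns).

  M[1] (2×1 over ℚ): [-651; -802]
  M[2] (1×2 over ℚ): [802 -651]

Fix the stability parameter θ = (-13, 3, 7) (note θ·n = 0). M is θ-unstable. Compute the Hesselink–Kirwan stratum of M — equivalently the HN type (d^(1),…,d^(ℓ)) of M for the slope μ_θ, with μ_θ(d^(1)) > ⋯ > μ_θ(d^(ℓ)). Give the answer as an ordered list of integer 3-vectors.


Interval decomposition of M: I[1,2], I[2,3].
HN type (ℓ=3): μ^(1)=7; μ^(2)=3; μ^(3)=-13

((0, 0, 1); (0, 2, 0); (1, 0, 0))


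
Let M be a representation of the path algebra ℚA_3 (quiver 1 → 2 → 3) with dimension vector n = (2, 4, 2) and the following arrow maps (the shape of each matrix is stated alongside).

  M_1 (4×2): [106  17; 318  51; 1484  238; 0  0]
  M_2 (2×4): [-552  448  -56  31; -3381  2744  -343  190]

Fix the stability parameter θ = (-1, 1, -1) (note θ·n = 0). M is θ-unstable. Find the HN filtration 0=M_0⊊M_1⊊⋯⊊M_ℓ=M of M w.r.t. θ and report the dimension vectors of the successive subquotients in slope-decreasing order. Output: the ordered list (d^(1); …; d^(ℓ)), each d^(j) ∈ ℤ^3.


Via rank(M_{q-1}∘⋯∘M_p): M ≅ I[1,1], I[1,3], I[2,2]^2, I[2,3].
μ_θ-semistable layers: μ^(1)=1; μ^(2)=0; μ^(3)=-1

((0, 2, 0); (0, 2, 2); (2, 0, 0))


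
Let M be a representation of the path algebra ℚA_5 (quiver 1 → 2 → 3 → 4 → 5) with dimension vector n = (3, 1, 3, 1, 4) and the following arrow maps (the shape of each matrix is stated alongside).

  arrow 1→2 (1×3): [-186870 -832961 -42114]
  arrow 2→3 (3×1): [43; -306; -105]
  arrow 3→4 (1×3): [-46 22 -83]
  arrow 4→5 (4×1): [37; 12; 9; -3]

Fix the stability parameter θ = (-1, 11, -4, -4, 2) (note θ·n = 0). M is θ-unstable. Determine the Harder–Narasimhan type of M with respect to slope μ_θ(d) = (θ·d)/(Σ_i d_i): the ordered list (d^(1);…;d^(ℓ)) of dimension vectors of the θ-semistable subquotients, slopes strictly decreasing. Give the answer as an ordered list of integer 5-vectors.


Barcode: M ≅ I[1,1]^2, I[1,5], I[3,3]^2, I[5,5]^3. HN layers by μ_θ (4 steps, strictly decreasing):
  μ^(1)=2; μ^(2)=1; μ^(3)=-1; μ^(4)=-4

((0, 0, 0, 0, 4); (0, 1, 1, 1, 0); (3, 0, 0, 0, 0); (0, 0, 2, 0, 0))


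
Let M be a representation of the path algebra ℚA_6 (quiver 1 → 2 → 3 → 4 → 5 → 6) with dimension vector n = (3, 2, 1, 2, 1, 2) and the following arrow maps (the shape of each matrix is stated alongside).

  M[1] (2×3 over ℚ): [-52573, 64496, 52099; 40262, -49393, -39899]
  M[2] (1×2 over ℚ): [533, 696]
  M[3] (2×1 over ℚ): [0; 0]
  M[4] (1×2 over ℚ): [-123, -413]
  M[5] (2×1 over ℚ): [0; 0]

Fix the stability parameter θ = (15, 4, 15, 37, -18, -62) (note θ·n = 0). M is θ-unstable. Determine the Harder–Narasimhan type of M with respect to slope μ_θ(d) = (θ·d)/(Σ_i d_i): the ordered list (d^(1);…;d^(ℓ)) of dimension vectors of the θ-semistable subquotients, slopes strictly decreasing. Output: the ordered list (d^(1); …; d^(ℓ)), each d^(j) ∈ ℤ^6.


Interval decomposition of M: I[1,1], I[1,2], I[1,3], I[4,4], I[4,5], I[6,6]^2.
HN type (ℓ=4): μ^(1)=37; μ^(2)=15; μ^(3)=19/2; μ^(4)=-62

((0, 0, 0, 1, 0, 0); (1, 0, 1, 0, 0, 0); (2, 2, 0, 1, 1, 0); (0, 0, 0, 0, 0, 2))


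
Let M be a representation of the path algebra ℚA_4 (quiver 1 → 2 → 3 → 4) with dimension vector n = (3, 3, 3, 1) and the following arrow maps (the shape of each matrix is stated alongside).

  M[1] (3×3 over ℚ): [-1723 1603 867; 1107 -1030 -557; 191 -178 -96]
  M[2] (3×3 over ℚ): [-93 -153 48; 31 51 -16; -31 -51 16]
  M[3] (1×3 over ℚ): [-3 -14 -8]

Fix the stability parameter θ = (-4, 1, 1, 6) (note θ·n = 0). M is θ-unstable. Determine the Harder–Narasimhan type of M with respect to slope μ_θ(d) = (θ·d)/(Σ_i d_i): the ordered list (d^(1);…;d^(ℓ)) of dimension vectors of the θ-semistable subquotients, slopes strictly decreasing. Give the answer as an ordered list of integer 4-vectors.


Via rank(M_{q-1}∘⋯∘M_p): M ≅ I[1,2]^2, I[1,4], I[3,3]^2.
μ_θ-semistable layers: μ^(1)=6; μ^(2)=1; μ^(3)=-4

((0, 0, 0, 1); (0, 3, 3, 0); (3, 0, 0, 0))


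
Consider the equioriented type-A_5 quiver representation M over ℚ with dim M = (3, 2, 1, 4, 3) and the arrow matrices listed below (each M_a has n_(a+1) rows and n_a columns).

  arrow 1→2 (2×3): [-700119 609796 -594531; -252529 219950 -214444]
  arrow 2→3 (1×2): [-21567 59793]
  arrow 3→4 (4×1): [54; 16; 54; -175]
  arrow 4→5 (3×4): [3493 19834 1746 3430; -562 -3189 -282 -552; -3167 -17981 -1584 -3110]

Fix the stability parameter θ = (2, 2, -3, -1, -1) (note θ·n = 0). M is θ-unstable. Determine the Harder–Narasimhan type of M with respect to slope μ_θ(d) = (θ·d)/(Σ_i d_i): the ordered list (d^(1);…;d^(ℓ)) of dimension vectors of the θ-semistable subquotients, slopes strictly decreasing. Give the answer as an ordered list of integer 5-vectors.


Interval decomposition of M: I[1,1], I[1,2], I[1,4], I[4,4], I[4,5]^2, I[5,5].
HN type (ℓ=3): μ^(1)=2; μ^(2)=0; μ^(3)=-1

((2, 1, 0, 0, 0); (1, 1, 1, 1, 0); (0, 0, 0, 3, 3))


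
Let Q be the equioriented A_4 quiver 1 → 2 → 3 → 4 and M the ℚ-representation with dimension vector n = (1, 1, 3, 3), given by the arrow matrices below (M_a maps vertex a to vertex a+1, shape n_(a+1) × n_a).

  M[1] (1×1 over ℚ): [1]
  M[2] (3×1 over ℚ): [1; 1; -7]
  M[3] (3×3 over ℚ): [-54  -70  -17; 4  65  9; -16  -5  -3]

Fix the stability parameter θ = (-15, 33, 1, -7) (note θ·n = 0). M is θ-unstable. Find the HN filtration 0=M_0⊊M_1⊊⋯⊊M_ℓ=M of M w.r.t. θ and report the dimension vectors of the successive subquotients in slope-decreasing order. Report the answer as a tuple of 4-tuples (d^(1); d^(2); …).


Barcode: M ≅ I[1,4], I[3,3], I[3,4], I[4,4]. HN layers by μ_θ (5 steps, strictly decreasing):
  μ^(1)=9; μ^(2)=1; μ^(3)=-3; μ^(4)=-7; μ^(5)=-15

((0, 1, 1, 1); (0, 0, 1, 0); (0, 0, 1, 1); (0, 0, 0, 1); (1, 0, 0, 0))


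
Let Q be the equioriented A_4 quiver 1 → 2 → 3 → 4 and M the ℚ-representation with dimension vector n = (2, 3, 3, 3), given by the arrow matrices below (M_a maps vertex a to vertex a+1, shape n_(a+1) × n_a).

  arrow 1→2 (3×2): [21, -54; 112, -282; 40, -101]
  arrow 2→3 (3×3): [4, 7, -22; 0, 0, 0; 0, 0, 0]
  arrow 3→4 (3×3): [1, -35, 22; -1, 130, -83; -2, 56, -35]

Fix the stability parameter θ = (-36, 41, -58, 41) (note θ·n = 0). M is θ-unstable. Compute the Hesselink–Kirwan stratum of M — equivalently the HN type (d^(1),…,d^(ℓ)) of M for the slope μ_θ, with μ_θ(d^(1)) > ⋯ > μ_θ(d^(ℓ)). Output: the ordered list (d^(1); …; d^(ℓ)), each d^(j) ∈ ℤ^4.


Via rank(M_{q-1}∘⋯∘M_p): M ≅ I[1,2], I[1,4], I[2,2], I[3,4]^2.
μ_θ-semistable layers: μ^(1)=41; μ^(2)=-17/2; μ^(3)=-36; μ^(4)=-58

((0, 2, 0, 3); (0, 1, 1, 0); (2, 0, 0, 0); (0, 0, 2, 0))


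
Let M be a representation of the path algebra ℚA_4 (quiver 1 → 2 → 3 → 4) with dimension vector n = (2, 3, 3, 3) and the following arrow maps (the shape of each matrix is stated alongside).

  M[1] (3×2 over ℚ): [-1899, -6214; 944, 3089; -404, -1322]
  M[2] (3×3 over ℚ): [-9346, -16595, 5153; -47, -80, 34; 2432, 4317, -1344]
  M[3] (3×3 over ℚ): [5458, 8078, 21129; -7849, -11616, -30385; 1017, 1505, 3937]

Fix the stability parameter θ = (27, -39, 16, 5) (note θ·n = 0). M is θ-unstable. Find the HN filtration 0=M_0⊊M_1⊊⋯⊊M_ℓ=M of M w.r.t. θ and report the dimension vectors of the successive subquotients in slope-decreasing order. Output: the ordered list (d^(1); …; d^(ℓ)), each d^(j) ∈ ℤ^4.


Interval decomposition of M: I[1,4]^2, I[2,4].
HN type (ℓ=3): μ^(1)=21/2; μ^(2)=-6; μ^(3)=-39

((0, 0, 3, 3); (2, 2, 0, 0); (0, 1, 0, 0))


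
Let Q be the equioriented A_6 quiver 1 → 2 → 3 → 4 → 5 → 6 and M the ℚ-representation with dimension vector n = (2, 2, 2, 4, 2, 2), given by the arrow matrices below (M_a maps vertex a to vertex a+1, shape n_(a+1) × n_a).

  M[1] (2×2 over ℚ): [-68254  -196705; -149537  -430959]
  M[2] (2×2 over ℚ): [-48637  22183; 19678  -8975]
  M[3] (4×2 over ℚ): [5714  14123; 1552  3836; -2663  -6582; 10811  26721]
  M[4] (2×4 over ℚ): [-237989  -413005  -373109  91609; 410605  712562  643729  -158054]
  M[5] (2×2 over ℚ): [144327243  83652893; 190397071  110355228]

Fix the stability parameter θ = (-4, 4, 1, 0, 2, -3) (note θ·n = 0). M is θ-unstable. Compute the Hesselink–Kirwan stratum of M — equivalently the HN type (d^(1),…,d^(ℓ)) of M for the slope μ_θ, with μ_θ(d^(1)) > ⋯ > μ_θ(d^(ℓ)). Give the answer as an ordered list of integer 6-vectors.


Via rank(M_{q-1}∘⋯∘M_p): M ≅ I[1,4], I[1,6], I[4,4], I[4,6].
μ_θ-semistable layers: μ^(1)=5/3; μ^(2)=4/5; μ^(3)=0; μ^(4)=-1/3; μ^(5)=-4

((0, 1, 1, 1, 0, 0); (0, 1, 1, 1, 1, 1); (0, 0, 0, 1, 0, 0); (0, 0, 0, 1, 1, 1); (2, 0, 0, 0, 0, 0))


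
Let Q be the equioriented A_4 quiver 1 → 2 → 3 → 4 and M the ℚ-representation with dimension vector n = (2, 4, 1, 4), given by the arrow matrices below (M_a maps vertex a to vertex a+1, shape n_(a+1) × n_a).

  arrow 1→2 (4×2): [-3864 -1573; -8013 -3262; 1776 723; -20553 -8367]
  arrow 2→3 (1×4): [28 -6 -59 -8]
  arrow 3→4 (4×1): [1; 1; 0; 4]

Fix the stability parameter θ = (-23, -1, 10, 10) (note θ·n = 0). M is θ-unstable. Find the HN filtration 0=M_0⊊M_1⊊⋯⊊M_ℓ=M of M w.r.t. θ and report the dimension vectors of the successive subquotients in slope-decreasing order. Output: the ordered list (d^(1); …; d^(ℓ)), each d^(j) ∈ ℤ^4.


Barcode: M ≅ I[1,2], I[1,4], I[2,2]^2, I[4,4]^3. HN layers by μ_θ (3 steps, strictly decreasing):
  μ^(1)=10; μ^(2)=-1; μ^(3)=-23

((0, 0, 1, 4); (0, 4, 0, 0); (2, 0, 0, 0))
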